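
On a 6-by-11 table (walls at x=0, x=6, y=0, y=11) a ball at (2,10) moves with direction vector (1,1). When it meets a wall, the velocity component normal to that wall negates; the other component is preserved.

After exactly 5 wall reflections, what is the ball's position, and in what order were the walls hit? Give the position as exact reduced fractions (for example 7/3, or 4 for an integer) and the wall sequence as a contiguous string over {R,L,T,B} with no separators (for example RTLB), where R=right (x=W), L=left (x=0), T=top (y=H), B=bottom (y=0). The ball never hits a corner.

1. t=1 → T at (3,11); v=(1,-1)
2. t=3 → R at (6,8); v=(-1,-1)
3. t=6 → L at (0,2); v=(1,-1)
4. t=2 → B at (2,0); v=(1,1)
5. t=4 → R at (6,4); v=(-1,1)

Final position: (6,4)
Wall sequence: TRLBR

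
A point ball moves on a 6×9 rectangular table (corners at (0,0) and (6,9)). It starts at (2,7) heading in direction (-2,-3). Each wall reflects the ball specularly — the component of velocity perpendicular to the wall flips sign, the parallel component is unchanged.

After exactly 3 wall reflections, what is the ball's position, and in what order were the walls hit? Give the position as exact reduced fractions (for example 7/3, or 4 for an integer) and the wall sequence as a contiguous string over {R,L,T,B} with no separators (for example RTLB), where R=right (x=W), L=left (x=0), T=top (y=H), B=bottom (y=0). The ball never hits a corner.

1. t=1 → L at (0,4); v=(2,-3)
2. t=4/3 → B at (8/3,0); v=(2,3)
3. t=5/3 → R at (6,5); v=(-2,3)

Final position: (6,5)
Wall sequence: LBR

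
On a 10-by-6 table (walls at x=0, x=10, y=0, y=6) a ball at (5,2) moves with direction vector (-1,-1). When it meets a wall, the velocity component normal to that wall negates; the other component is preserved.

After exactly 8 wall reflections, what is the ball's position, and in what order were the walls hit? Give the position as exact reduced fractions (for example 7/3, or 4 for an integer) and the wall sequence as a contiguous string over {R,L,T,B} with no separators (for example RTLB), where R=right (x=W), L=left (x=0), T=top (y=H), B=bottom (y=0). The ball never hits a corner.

Final position: (1,0)
Wall sequence: BLTBRTLB

1. t=2 → B at (3,0); v=(-1,1)
2. t=3 → L at (0,3); v=(1,1)
3. t=3 → T at (3,6); v=(1,-1)
4. t=6 → B at (9,0); v=(1,1)
5. t=1 → R at (10,1); v=(-1,1)
6. t=5 → T at (5,6); v=(-1,-1)
7. t=5 → L at (0,1); v=(1,-1)
8. t=1 → B at (1,0); v=(1,1)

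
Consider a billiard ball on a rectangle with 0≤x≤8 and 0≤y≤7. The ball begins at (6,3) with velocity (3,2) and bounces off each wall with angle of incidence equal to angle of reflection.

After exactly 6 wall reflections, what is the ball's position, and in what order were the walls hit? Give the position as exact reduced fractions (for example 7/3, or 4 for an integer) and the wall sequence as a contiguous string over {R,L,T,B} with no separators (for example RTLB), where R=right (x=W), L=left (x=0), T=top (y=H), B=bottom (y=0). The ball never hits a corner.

Final position: (0,19/3)
Wall sequence: RTLBRL

1. t=2/3 → R at (8,13/3); v=(-3,2)
2. t=4/3 → T at (4,7); v=(-3,-2)
3. t=4/3 → L at (0,13/3); v=(3,-2)
4. t=13/6 → B at (13/2,0); v=(3,2)
5. t=1/2 → R at (8,1); v=(-3,2)
6. t=8/3 → L at (0,19/3); v=(3,2)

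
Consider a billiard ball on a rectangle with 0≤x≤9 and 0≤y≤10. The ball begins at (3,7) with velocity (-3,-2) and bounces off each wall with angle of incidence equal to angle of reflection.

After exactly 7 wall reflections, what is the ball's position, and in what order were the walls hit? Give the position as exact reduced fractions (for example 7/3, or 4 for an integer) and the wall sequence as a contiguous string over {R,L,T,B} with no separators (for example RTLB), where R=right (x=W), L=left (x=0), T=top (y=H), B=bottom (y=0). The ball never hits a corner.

1. t=1 → L at (0,5); v=(3,-2)
2. t=5/2 → B at (15/2,0); v=(3,2)
3. t=1/2 → R at (9,1); v=(-3,2)
4. t=3 → L at (0,7); v=(3,2)
5. t=3/2 → T at (9/2,10); v=(3,-2)
6. t=3/2 → R at (9,7); v=(-3,-2)
7. t=3 → L at (0,1); v=(3,-2)

Final position: (0,1)
Wall sequence: LBRLTRL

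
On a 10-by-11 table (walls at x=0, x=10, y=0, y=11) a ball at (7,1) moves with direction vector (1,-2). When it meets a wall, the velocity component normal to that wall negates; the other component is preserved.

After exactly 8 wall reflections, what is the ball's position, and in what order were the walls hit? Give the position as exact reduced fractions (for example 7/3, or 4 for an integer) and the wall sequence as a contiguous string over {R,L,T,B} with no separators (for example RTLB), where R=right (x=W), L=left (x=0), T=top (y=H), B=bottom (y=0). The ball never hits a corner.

Final position: (10,1)
Wall sequence: BRTBLTBR

1. t=1/2 → B at (15/2,0); v=(1,2)
2. t=5/2 → R at (10,5); v=(-1,2)
3. t=3 → T at (7,11); v=(-1,-2)
4. t=11/2 → B at (3/2,0); v=(-1,2)
5. t=3/2 → L at (0,3); v=(1,2)
6. t=4 → T at (4,11); v=(1,-2)
7. t=11/2 → B at (19/2,0); v=(1,2)
8. t=1/2 → R at (10,1); v=(-1,2)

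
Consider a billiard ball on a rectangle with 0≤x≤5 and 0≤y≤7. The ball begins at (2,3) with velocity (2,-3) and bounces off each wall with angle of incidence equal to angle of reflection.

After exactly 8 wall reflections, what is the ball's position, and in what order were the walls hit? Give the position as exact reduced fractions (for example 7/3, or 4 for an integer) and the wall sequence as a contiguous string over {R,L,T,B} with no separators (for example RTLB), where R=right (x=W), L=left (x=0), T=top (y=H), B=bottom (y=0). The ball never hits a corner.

1. t=1 → B at (4,0); v=(2,3)
2. t=1/2 → R at (5,3/2); v=(-2,3)
3. t=11/6 → T at (4/3,7); v=(-2,-3)
4. t=2/3 → L at (0,5); v=(2,-3)
5. t=5/3 → B at (10/3,0); v=(2,3)
6. t=5/6 → R at (5,5/2); v=(-2,3)
7. t=3/2 → T at (2,7); v=(-2,-3)
8. t=1 → L at (0,4); v=(2,-3)

Final position: (0,4)
Wall sequence: BRTLBRTL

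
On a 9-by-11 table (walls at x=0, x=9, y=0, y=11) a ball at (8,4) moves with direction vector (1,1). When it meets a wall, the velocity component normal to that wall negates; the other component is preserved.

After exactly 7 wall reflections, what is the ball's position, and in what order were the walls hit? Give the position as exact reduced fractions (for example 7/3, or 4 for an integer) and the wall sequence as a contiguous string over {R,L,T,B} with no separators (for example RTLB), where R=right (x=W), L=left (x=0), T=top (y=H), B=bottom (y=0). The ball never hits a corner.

Final position: (1,11)
Wall sequence: RTLBRLT

1. t=1 → R at (9,5); v=(-1,1)
2. t=6 → T at (3,11); v=(-1,-1)
3. t=3 → L at (0,8); v=(1,-1)
4. t=8 → B at (8,0); v=(1,1)
5. t=1 → R at (9,1); v=(-1,1)
6. t=9 → L at (0,10); v=(1,1)
7. t=1 → T at (1,11); v=(1,-1)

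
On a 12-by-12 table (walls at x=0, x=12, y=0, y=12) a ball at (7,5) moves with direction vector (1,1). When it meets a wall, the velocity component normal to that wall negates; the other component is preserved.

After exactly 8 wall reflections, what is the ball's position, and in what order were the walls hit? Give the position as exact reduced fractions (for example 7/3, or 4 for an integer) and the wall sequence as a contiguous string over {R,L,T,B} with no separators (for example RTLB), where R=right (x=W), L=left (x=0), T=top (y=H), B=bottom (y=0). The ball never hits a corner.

1. t=5 → R at (12,10); v=(-1,1)
2. t=2 → T at (10,12); v=(-1,-1)
3. t=10 → L at (0,2); v=(1,-1)
4. t=2 → B at (2,0); v=(1,1)
5. t=10 → R at (12,10); v=(-1,1)
6. t=2 → T at (10,12); v=(-1,-1)
7. t=10 → L at (0,2); v=(1,-1)
8. t=2 → B at (2,0); v=(1,1)

Final position: (2,0)
Wall sequence: RTLBRTLB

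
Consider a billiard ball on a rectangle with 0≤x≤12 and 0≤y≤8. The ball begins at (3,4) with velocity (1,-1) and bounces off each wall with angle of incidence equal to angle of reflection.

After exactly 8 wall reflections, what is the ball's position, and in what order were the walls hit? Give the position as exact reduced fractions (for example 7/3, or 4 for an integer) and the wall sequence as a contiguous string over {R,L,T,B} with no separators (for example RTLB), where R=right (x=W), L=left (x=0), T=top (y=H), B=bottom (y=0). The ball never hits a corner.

1. t=4 → B at (7,0); v=(1,1)
2. t=5 → R at (12,5); v=(-1,1)
3. t=3 → T at (9,8); v=(-1,-1)
4. t=8 → B at (1,0); v=(-1,1)
5. t=1 → L at (0,1); v=(1,1)
6. t=7 → T at (7,8); v=(1,-1)
7. t=5 → R at (12,3); v=(-1,-1)
8. t=3 → B at (9,0); v=(-1,1)

Final position: (9,0)
Wall sequence: BRTBLTRB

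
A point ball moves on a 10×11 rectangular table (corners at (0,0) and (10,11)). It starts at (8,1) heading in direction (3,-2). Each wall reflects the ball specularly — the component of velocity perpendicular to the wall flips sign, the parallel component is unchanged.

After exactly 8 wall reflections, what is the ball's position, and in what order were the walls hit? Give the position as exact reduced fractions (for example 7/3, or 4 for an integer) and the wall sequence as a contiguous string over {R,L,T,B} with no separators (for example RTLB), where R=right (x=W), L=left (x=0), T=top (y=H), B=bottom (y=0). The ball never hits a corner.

1. t=1/2 → B at (19/2,0); v=(3,2)
2. t=1/6 → R at (10,1/3); v=(-3,2)
3. t=10/3 → L at (0,7); v=(3,2)
4. t=2 → T at (6,11); v=(3,-2)
5. t=4/3 → R at (10,25/3); v=(-3,-2)
6. t=10/3 → L at (0,5/3); v=(3,-2)
7. t=5/6 → B at (5/2,0); v=(3,2)
8. t=5/2 → R at (10,5); v=(-3,2)

Final position: (10,5)
Wall sequence: BRLTRLBR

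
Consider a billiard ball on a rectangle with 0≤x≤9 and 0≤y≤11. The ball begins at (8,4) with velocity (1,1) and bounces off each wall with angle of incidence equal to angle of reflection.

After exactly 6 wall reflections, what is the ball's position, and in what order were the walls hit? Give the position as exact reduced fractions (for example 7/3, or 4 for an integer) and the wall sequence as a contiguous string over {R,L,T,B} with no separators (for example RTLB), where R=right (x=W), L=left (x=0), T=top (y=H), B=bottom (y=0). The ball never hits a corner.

1. t=1 → R at (9,5); v=(-1,1)
2. t=6 → T at (3,11); v=(-1,-1)
3. t=3 → L at (0,8); v=(1,-1)
4. t=8 → B at (8,0); v=(1,1)
5. t=1 → R at (9,1); v=(-1,1)
6. t=9 → L at (0,10); v=(1,1)

Final position: (0,10)
Wall sequence: RTLBRL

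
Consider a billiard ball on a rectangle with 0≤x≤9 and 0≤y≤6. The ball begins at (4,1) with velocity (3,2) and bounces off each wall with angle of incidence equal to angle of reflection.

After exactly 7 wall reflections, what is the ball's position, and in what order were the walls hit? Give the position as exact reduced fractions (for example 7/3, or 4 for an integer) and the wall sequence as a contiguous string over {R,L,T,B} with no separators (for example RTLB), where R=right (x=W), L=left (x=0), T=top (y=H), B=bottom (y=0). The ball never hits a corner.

Final position: (0,5/3)
Wall sequence: RTLBRTL

1. t=5/3 → R at (9,13/3); v=(-3,2)
2. t=5/6 → T at (13/2,6); v=(-3,-2)
3. t=13/6 → L at (0,5/3); v=(3,-2)
4. t=5/6 → B at (5/2,0); v=(3,2)
5. t=13/6 → R at (9,13/3); v=(-3,2)
6. t=5/6 → T at (13/2,6); v=(-3,-2)
7. t=13/6 → L at (0,5/3); v=(3,-2)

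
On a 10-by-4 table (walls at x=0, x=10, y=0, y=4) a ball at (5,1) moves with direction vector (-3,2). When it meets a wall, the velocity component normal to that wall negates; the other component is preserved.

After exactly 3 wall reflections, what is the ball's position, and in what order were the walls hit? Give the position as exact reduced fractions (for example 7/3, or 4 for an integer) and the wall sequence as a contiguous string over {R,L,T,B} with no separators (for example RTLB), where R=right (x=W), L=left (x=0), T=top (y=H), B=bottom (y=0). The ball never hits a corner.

1. t=3/2 → T at (1/2,4); v=(-3,-2)
2. t=1/6 → L at (0,11/3); v=(3,-2)
3. t=11/6 → B at (11/2,0); v=(3,2)

Final position: (11/2,0)
Wall sequence: TLB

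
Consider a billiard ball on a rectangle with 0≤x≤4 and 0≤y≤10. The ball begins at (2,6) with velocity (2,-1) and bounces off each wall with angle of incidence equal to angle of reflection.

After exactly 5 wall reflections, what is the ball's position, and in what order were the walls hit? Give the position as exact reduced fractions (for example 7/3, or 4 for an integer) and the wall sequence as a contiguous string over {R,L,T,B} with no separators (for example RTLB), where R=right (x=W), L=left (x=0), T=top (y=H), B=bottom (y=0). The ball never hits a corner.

Final position: (0,1)
Wall sequence: RLRBL

1. t=1 → R at (4,5); v=(-2,-1)
2. t=2 → L at (0,3); v=(2,-1)
3. t=2 → R at (4,1); v=(-2,-1)
4. t=1 → B at (2,0); v=(-2,1)
5. t=1 → L at (0,1); v=(2,1)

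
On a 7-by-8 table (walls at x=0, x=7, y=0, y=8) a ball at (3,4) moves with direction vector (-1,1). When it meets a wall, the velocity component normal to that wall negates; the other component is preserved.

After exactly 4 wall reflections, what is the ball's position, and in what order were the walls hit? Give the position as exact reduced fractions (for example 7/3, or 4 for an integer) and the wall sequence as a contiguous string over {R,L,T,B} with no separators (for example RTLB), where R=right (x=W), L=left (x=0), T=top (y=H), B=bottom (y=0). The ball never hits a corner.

Final position: (5,0)
Wall sequence: LTRB

1. t=3 → L at (0,7); v=(1,1)
2. t=1 → T at (1,8); v=(1,-1)
3. t=6 → R at (7,2); v=(-1,-1)
4. t=2 → B at (5,0); v=(-1,1)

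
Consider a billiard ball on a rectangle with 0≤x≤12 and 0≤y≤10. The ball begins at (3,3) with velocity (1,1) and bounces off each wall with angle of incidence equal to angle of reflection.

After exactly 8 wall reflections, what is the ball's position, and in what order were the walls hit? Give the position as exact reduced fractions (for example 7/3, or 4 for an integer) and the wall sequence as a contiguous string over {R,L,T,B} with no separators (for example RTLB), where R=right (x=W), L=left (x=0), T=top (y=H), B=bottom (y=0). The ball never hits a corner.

1. t=7 → T at (10,10); v=(1,-1)
2. t=2 → R at (12,8); v=(-1,-1)
3. t=8 → B at (4,0); v=(-1,1)
4. t=4 → L at (0,4); v=(1,1)
5. t=6 → T at (6,10); v=(1,-1)
6. t=6 → R at (12,4); v=(-1,-1)
7. t=4 → B at (8,0); v=(-1,1)
8. t=8 → L at (0,8); v=(1,1)

Final position: (0,8)
Wall sequence: TRBLTRBL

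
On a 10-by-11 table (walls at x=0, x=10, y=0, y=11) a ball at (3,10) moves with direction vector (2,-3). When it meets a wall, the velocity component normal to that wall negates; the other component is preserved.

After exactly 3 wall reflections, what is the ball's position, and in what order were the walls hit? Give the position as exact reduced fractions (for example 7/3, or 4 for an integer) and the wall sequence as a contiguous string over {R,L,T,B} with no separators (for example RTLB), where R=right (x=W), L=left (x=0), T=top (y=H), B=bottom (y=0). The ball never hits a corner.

1. t=10/3 → B at (29/3,0); v=(2,3)
2. t=1/6 → R at (10,1/2); v=(-2,3)
3. t=7/2 → T at (3,11); v=(-2,-3)

Final position: (3,11)
Wall sequence: BRT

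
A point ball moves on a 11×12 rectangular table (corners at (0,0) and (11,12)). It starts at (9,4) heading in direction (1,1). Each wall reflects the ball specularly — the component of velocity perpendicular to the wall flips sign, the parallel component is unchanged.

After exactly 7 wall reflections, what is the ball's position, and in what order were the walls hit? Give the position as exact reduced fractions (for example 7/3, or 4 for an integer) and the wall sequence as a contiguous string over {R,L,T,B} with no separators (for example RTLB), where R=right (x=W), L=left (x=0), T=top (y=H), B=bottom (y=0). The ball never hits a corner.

Final position: (0,9)
Wall sequence: RTLBRTL

1. t=2 → R at (11,6); v=(-1,1)
2. t=6 → T at (5,12); v=(-1,-1)
3. t=5 → L at (0,7); v=(1,-1)
4. t=7 → B at (7,0); v=(1,1)
5. t=4 → R at (11,4); v=(-1,1)
6. t=8 → T at (3,12); v=(-1,-1)
7. t=3 → L at (0,9); v=(1,-1)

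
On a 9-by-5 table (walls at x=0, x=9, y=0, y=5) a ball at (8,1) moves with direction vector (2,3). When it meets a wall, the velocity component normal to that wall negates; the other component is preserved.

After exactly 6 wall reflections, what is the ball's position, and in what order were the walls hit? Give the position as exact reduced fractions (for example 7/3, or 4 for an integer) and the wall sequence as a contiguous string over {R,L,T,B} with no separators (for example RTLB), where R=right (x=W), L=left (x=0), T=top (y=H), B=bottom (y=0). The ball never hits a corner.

1. t=1/2 → R at (9,5/2); v=(-2,3)
2. t=5/6 → T at (22/3,5); v=(-2,-3)
3. t=5/3 → B at (4,0); v=(-2,3)
4. t=5/3 → T at (2/3,5); v=(-2,-3)
5. t=1/3 → L at (0,4); v=(2,-3)
6. t=4/3 → B at (8/3,0); v=(2,3)

Final position: (8/3,0)
Wall sequence: RTBTLB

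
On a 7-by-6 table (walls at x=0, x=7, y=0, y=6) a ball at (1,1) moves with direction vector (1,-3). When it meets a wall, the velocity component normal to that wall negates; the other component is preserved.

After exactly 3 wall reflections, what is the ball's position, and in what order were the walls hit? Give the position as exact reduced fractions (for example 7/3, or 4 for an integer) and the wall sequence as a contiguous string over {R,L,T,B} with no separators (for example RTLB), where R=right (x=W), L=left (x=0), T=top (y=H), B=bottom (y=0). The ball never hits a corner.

Final position: (16/3,0)
Wall sequence: BTB

1. t=1/3 → B at (4/3,0); v=(1,3)
2. t=2 → T at (10/3,6); v=(1,-3)
3. t=2 → B at (16/3,0); v=(1,3)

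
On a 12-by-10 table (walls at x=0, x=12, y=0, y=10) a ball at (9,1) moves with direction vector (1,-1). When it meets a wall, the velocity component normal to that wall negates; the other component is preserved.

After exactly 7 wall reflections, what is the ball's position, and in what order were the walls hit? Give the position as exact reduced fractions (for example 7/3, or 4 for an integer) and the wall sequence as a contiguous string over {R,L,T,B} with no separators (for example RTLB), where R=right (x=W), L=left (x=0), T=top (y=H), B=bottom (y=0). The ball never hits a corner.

Final position: (8,10)
Wall sequence: BRTLBRT

1. t=1 → B at (10,0); v=(1,1)
2. t=2 → R at (12,2); v=(-1,1)
3. t=8 → T at (4,10); v=(-1,-1)
4. t=4 → L at (0,6); v=(1,-1)
5. t=6 → B at (6,0); v=(1,1)
6. t=6 → R at (12,6); v=(-1,1)
7. t=4 → T at (8,10); v=(-1,-1)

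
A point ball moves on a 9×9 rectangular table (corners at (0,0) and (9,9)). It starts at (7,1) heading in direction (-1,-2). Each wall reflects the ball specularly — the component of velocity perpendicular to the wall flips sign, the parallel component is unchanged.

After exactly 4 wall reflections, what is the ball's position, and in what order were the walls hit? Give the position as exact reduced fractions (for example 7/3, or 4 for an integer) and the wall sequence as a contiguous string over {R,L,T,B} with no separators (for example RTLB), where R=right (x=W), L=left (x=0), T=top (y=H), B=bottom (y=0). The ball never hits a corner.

1. t=1/2 → B at (13/2,0); v=(-1,2)
2. t=9/2 → T at (2,9); v=(-1,-2)
3. t=2 → L at (0,5); v=(1,-2)
4. t=5/2 → B at (5/2,0); v=(1,2)

Final position: (5/2,0)
Wall sequence: BTLB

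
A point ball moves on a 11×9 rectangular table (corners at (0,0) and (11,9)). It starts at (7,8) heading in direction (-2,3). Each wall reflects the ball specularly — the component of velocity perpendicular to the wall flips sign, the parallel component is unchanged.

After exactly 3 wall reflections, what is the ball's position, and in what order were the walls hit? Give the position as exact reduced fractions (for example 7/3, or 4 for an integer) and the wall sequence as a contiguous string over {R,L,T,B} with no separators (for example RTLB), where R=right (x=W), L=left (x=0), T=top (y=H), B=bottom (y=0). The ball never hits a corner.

Final position: (0,1/2)
Wall sequence: TBL

1. t=1/3 → T at (19/3,9); v=(-2,-3)
2. t=3 → B at (1/3,0); v=(-2,3)
3. t=1/6 → L at (0,1/2); v=(2,3)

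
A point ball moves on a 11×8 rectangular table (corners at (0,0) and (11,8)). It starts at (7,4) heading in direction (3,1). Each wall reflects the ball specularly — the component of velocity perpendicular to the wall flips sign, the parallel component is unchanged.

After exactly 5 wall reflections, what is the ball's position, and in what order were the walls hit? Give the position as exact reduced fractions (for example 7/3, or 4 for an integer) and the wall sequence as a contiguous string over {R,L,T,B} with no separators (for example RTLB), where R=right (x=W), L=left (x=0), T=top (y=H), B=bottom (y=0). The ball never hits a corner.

1. t=4/3 → R at (11,16/3); v=(-3,1)
2. t=8/3 → T at (3,8); v=(-3,-1)
3. t=1 → L at (0,7); v=(3,-1)
4. t=11/3 → R at (11,10/3); v=(-3,-1)
5. t=10/3 → B at (1,0); v=(-3,1)

Final position: (1,0)
Wall sequence: RTLRB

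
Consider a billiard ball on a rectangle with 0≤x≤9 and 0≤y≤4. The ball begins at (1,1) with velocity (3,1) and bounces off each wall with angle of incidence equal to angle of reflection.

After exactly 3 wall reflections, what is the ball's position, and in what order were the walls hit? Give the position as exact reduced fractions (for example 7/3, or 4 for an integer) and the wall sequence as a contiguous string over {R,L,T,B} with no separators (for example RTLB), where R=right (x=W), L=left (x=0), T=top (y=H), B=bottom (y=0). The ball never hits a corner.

1. t=8/3 → R at (9,11/3); v=(-3,1)
2. t=1/3 → T at (8,4); v=(-3,-1)
3. t=8/3 → L at (0,4/3); v=(3,-1)

Final position: (0,4/3)
Wall sequence: RTL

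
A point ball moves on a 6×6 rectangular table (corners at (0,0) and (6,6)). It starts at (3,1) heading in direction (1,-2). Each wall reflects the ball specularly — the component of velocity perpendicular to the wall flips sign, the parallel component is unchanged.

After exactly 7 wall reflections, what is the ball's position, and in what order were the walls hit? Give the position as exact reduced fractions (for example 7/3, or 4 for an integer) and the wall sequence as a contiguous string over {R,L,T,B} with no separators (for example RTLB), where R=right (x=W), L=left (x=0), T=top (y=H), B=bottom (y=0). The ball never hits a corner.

Final position: (7/2,0)
Wall sequence: BRTBLTB

1. t=1/2 → B at (7/2,0); v=(1,2)
2. t=5/2 → R at (6,5); v=(-1,2)
3. t=1/2 → T at (11/2,6); v=(-1,-2)
4. t=3 → B at (5/2,0); v=(-1,2)
5. t=5/2 → L at (0,5); v=(1,2)
6. t=1/2 → T at (1/2,6); v=(1,-2)
7. t=3 → B at (7/2,0); v=(1,2)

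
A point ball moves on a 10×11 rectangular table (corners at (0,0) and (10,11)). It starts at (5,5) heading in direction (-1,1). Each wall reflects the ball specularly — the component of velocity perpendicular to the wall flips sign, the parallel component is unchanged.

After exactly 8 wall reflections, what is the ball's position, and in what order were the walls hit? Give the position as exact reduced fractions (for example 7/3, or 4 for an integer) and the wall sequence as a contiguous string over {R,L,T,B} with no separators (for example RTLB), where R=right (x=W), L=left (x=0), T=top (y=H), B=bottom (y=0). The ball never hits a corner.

Final position: (6,0)
Wall sequence: LTRBLTRB

1. t=5 → L at (0,10); v=(1,1)
2. t=1 → T at (1,11); v=(1,-1)
3. t=9 → R at (10,2); v=(-1,-1)
4. t=2 → B at (8,0); v=(-1,1)
5. t=8 → L at (0,8); v=(1,1)
6. t=3 → T at (3,11); v=(1,-1)
7. t=7 → R at (10,4); v=(-1,-1)
8. t=4 → B at (6,0); v=(-1,1)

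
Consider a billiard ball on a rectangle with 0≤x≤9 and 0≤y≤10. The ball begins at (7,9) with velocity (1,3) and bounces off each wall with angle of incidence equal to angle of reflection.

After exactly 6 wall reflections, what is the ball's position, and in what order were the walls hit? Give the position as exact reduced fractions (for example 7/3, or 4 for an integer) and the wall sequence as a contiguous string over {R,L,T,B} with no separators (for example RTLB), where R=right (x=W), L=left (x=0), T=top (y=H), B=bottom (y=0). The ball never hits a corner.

Final position: (0,2)
Wall sequence: TRBTBL

1. t=1/3 → T at (22/3,10); v=(1,-3)
2. t=5/3 → R at (9,5); v=(-1,-3)
3. t=5/3 → B at (22/3,0); v=(-1,3)
4. t=10/3 → T at (4,10); v=(-1,-3)
5. t=10/3 → B at (2/3,0); v=(-1,3)
6. t=2/3 → L at (0,2); v=(1,3)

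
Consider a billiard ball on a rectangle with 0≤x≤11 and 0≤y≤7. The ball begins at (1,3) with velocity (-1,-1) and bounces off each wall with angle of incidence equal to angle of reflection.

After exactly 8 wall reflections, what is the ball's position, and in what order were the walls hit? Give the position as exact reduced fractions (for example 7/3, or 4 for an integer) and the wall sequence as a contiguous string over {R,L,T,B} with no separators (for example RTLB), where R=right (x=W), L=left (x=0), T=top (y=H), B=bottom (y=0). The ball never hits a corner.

1. t=1 → L at (0,2); v=(1,-1)
2. t=2 → B at (2,0); v=(1,1)
3. t=7 → T at (9,7); v=(1,-1)
4. t=2 → R at (11,5); v=(-1,-1)
5. t=5 → B at (6,0); v=(-1,1)
6. t=6 → L at (0,6); v=(1,1)
7. t=1 → T at (1,7); v=(1,-1)
8. t=7 → B at (8,0); v=(1,1)

Final position: (8,0)
Wall sequence: LBTRBLTB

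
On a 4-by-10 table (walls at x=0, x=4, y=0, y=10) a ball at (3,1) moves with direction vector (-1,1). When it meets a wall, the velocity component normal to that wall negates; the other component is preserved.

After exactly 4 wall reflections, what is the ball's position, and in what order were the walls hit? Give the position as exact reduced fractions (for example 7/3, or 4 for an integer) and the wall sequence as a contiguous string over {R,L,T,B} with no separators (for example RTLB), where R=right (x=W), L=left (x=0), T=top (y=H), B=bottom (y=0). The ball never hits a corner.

Final position: (0,8)
Wall sequence: LRTL

1. t=3 → L at (0,4); v=(1,1)
2. t=4 → R at (4,8); v=(-1,1)
3. t=2 → T at (2,10); v=(-1,-1)
4. t=2 → L at (0,8); v=(1,-1)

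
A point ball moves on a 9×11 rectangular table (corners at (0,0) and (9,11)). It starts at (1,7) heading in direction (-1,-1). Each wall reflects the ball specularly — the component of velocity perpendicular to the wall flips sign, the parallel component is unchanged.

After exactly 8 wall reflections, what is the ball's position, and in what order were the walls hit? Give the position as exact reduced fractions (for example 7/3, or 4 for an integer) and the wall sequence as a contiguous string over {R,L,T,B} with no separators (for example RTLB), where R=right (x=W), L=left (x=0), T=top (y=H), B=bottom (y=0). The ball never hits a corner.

Final position: (0,8)
Wall sequence: LBRTLRBL

1. t=1 → L at (0,6); v=(1,-1)
2. t=6 → B at (6,0); v=(1,1)
3. t=3 → R at (9,3); v=(-1,1)
4. t=8 → T at (1,11); v=(-1,-1)
5. t=1 → L at (0,10); v=(1,-1)
6. t=9 → R at (9,1); v=(-1,-1)
7. t=1 → B at (8,0); v=(-1,1)
8. t=8 → L at (0,8); v=(1,1)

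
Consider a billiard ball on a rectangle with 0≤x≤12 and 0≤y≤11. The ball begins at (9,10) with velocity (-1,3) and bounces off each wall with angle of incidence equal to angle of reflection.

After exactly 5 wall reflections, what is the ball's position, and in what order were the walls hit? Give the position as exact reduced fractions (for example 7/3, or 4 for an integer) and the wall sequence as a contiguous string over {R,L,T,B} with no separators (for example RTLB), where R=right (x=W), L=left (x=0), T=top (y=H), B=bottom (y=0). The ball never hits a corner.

1. t=1/3 → T at (26/3,11); v=(-1,-3)
2. t=11/3 → B at (5,0); v=(-1,3)
3. t=11/3 → T at (4/3,11); v=(-1,-3)
4. t=4/3 → L at (0,7); v=(1,-3)
5. t=7/3 → B at (7/3,0); v=(1,3)

Final position: (7/3,0)
Wall sequence: TBTLB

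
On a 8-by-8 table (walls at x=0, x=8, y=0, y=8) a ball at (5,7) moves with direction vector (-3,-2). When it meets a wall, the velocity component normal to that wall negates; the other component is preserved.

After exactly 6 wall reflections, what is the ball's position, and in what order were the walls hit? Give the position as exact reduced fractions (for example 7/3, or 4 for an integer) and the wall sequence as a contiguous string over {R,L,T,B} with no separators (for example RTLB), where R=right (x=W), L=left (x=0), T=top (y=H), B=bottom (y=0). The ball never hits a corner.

Final position: (8,11/3)
Wall sequence: LBRLTR

1. t=5/3 → L at (0,11/3); v=(3,-2)
2. t=11/6 → B at (11/2,0); v=(3,2)
3. t=5/6 → R at (8,5/3); v=(-3,2)
4. t=8/3 → L at (0,7); v=(3,2)
5. t=1/2 → T at (3/2,8); v=(3,-2)
6. t=13/6 → R at (8,11/3); v=(-3,-2)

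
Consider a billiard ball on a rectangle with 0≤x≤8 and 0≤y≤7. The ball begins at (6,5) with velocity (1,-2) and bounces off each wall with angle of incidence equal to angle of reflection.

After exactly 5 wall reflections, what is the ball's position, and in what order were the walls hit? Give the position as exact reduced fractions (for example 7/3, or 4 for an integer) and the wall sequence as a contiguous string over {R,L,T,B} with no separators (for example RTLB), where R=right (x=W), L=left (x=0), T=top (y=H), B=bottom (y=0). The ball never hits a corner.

Final position: (0,1)
Wall sequence: RBTBL

1. t=2 → R at (8,1); v=(-1,-2)
2. t=1/2 → B at (15/2,0); v=(-1,2)
3. t=7/2 → T at (4,7); v=(-1,-2)
4. t=7/2 → B at (1/2,0); v=(-1,2)
5. t=1/2 → L at (0,1); v=(1,2)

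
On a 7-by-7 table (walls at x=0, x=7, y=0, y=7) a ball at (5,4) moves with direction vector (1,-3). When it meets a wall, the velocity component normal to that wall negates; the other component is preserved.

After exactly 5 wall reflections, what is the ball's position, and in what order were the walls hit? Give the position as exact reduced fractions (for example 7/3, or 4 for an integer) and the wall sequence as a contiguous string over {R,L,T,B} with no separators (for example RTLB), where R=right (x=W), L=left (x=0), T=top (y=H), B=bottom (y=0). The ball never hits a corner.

Final position: (2/3,7)
Wall sequence: BRTBT

1. t=4/3 → B at (19/3,0); v=(1,3)
2. t=2/3 → R at (7,2); v=(-1,3)
3. t=5/3 → T at (16/3,7); v=(-1,-3)
4. t=7/3 → B at (3,0); v=(-1,3)
5. t=7/3 → T at (2/3,7); v=(-1,-3)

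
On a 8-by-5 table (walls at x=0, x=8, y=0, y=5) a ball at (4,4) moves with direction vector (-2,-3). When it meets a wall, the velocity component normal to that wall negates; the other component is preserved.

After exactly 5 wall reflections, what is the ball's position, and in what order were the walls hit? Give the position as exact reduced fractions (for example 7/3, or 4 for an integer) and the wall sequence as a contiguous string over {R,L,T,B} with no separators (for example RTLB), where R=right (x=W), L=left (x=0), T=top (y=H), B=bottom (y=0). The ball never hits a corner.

Final position: (8,4)
Wall sequence: BLTBR

1. t=4/3 → B at (4/3,0); v=(-2,3)
2. t=2/3 → L at (0,2); v=(2,3)
3. t=1 → T at (2,5); v=(2,-3)
4. t=5/3 → B at (16/3,0); v=(2,3)
5. t=4/3 → R at (8,4); v=(-2,3)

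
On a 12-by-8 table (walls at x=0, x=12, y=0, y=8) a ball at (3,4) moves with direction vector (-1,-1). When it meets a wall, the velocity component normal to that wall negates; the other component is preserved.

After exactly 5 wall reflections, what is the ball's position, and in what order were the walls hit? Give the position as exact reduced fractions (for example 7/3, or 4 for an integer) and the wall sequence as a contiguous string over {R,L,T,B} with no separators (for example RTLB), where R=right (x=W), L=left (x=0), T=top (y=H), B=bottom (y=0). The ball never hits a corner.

Final position: (7,0)
Wall sequence: LBTRB

1. t=3 → L at (0,1); v=(1,-1)
2. t=1 → B at (1,0); v=(1,1)
3. t=8 → T at (9,8); v=(1,-1)
4. t=3 → R at (12,5); v=(-1,-1)
5. t=5 → B at (7,0); v=(-1,1)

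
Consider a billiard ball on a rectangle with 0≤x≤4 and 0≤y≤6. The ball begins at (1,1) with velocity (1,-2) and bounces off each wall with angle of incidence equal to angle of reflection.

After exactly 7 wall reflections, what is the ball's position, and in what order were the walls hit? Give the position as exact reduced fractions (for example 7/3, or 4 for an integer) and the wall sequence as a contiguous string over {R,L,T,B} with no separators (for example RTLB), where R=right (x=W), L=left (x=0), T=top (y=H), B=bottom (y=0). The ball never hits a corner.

1. t=1/2 → B at (3/2,0); v=(1,2)
2. t=5/2 → R at (4,5); v=(-1,2)
3. t=1/2 → T at (7/2,6); v=(-1,-2)
4. t=3 → B at (1/2,0); v=(-1,2)
5. t=1/2 → L at (0,1); v=(1,2)
6. t=5/2 → T at (5/2,6); v=(1,-2)
7. t=3/2 → R at (4,3); v=(-1,-2)

Final position: (4,3)
Wall sequence: BRTBLTR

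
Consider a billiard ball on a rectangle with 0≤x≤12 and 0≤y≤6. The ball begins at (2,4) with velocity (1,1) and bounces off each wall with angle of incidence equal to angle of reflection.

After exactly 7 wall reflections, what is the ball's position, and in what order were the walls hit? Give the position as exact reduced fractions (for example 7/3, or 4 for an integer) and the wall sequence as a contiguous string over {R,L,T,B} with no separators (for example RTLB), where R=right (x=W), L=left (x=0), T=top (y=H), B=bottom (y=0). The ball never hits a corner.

Final position: (4,6)
Wall sequence: TBRTBLT

1. t=2 → T at (4,6); v=(1,-1)
2. t=6 → B at (10,0); v=(1,1)
3. t=2 → R at (12,2); v=(-1,1)
4. t=4 → T at (8,6); v=(-1,-1)
5. t=6 → B at (2,0); v=(-1,1)
6. t=2 → L at (0,2); v=(1,1)
7. t=4 → T at (4,6); v=(1,-1)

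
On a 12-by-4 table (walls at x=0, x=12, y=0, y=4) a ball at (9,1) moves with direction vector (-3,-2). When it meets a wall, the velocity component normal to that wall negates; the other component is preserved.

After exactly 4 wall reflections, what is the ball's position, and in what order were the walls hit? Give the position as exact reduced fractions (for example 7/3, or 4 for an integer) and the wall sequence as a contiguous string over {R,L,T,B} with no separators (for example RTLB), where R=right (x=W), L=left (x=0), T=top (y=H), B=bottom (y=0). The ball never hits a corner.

1. t=1/2 → B at (15/2,0); v=(-3,2)
2. t=2 → T at (3/2,4); v=(-3,-2)
3. t=1/2 → L at (0,3); v=(3,-2)
4. t=3/2 → B at (9/2,0); v=(3,2)

Final position: (9/2,0)
Wall sequence: BTLB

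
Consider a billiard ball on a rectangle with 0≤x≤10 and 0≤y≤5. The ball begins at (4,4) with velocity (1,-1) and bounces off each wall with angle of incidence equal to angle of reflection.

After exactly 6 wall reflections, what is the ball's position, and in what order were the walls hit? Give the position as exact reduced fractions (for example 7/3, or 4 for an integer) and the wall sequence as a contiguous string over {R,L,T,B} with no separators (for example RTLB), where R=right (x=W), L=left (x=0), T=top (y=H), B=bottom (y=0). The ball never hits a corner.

1. t=4 → B at (8,0); v=(1,1)
2. t=2 → R at (10,2); v=(-1,1)
3. t=3 → T at (7,5); v=(-1,-1)
4. t=5 → B at (2,0); v=(-1,1)
5. t=2 → L at (0,2); v=(1,1)
6. t=3 → T at (3,5); v=(1,-1)

Final position: (3,5)
Wall sequence: BRTBLT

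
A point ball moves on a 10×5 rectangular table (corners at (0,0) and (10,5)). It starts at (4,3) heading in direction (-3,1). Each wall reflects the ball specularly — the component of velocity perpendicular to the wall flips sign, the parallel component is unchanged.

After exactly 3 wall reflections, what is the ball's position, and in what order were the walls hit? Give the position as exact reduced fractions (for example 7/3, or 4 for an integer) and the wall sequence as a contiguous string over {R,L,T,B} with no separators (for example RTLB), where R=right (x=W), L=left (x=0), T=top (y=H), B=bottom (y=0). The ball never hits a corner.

Final position: (10,7/3)
Wall sequence: LTR

1. t=4/3 → L at (0,13/3); v=(3,1)
2. t=2/3 → T at (2,5); v=(3,-1)
3. t=8/3 → R at (10,7/3); v=(-3,-1)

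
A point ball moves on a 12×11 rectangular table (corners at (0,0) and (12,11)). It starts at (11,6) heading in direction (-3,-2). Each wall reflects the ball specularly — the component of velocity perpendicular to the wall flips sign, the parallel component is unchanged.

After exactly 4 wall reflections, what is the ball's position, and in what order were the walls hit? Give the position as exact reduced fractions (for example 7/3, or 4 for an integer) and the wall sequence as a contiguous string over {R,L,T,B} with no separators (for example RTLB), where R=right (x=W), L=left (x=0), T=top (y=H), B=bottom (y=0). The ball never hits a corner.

Final position: (19/2,11)
Wall sequence: BLRT

1. t=3 → B at (2,0); v=(-3,2)
2. t=2/3 → L at (0,4/3); v=(3,2)
3. t=4 → R at (12,28/3); v=(-3,2)
4. t=5/6 → T at (19/2,11); v=(-3,-2)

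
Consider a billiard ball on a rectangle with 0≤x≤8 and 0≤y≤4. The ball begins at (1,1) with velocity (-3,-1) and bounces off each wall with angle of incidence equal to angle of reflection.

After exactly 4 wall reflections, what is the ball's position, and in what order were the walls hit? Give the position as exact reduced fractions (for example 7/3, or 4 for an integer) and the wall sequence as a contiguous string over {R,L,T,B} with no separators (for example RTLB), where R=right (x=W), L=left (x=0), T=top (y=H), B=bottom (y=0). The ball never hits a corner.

Final position: (2,4)
Wall sequence: LBRT

1. t=1/3 → L at (0,2/3); v=(3,-1)
2. t=2/3 → B at (2,0); v=(3,1)
3. t=2 → R at (8,2); v=(-3,1)
4. t=2 → T at (2,4); v=(-3,-1)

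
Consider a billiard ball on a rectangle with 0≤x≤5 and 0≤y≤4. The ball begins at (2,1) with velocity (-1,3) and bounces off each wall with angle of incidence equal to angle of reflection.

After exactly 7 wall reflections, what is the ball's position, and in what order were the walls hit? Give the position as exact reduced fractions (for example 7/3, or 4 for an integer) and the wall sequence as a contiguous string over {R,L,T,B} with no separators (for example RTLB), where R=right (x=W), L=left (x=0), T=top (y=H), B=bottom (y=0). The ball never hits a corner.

1. t=1 → T at (1,4); v=(-1,-3)
2. t=1 → L at (0,1); v=(1,-3)
3. t=1/3 → B at (1/3,0); v=(1,3)
4. t=4/3 → T at (5/3,4); v=(1,-3)
5. t=4/3 → B at (3,0); v=(1,3)
6. t=4/3 → T at (13/3,4); v=(1,-3)
7. t=2/3 → R at (5,2); v=(-1,-3)

Final position: (5,2)
Wall sequence: TLBTBTR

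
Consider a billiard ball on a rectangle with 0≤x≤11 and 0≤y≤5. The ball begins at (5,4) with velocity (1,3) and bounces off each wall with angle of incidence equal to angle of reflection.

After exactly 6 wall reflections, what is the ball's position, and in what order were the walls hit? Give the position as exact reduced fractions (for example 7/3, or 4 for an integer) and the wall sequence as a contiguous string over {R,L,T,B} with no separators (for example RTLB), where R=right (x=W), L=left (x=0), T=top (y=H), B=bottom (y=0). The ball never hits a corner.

Final position: (10,5)
Wall sequence: TBTBRT

1. t=1/3 → T at (16/3,5); v=(1,-3)
2. t=5/3 → B at (7,0); v=(1,3)
3. t=5/3 → T at (26/3,5); v=(1,-3)
4. t=5/3 → B at (31/3,0); v=(1,3)
5. t=2/3 → R at (11,2); v=(-1,3)
6. t=1 → T at (10,5); v=(-1,-3)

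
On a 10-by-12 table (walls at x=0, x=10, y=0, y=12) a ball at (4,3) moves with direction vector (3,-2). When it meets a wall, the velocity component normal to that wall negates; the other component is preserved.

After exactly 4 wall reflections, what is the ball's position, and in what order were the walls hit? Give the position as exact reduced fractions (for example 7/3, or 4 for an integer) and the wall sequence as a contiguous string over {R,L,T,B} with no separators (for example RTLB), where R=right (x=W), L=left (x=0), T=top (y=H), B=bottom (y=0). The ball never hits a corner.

Final position: (13/2,12)
Wall sequence: BRLT

1. t=3/2 → B at (17/2,0); v=(3,2)
2. t=1/2 → R at (10,1); v=(-3,2)
3. t=10/3 → L at (0,23/3); v=(3,2)
4. t=13/6 → T at (13/2,12); v=(3,-2)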